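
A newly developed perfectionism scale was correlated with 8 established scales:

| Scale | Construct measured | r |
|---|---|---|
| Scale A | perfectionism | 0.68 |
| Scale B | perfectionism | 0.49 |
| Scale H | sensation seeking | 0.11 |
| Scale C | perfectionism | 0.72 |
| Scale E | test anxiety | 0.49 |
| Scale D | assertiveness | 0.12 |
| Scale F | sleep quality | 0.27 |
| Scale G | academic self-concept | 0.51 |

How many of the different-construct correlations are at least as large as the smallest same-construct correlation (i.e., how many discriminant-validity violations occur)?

2

Convergent (same construct = perfectionism): Scale A, Scale B, Scale C.
Smallest convergent = 0.49. Discriminant values: 0.11, 0.49, 0.12, 0.27, 0.51; count ≥ 0.49 → 2.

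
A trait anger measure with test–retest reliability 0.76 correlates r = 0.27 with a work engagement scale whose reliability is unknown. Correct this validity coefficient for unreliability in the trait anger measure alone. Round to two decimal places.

Single correction: r_c = r_obs / √r_xx = 0.27 / √0.76 = 0.27 / 0.8718 ≈ 0.31.

0.31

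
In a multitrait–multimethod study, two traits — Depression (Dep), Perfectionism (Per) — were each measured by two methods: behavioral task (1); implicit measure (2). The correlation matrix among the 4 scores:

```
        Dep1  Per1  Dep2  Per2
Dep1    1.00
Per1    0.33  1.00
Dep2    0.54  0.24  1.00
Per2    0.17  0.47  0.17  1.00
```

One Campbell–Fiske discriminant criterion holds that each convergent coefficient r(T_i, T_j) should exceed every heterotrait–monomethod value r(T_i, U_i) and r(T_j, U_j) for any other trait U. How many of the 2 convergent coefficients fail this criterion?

Convergent coefficients and their comparison sets:
Dep (methods 1·2): 0.54 vs {0.33, 0.17} → pass.
Per (methods 1·2): 0.47 vs {0.33, 0.17} → pass.
0 of 2 fail.

0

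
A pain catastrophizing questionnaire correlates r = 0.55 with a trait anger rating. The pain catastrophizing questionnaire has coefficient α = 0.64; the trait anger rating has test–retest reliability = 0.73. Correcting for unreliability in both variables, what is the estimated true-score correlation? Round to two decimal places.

r_true = r_obs / √(r_xx · r_yy) = 0.55 / √(0.64 × 0.73) = 0.55 / √0.4672 = 0.55 / 0.6835 ≈ 0.80.

0.80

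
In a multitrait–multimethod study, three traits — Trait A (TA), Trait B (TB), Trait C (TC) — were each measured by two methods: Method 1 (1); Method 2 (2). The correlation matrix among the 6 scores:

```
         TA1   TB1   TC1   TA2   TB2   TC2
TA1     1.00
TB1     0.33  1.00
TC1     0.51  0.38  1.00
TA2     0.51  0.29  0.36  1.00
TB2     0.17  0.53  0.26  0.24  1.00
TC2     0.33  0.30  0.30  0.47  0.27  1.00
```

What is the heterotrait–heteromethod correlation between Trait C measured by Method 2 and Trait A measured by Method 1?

Different traits and methods: r(TC2, TA1) = 0.33.

0.33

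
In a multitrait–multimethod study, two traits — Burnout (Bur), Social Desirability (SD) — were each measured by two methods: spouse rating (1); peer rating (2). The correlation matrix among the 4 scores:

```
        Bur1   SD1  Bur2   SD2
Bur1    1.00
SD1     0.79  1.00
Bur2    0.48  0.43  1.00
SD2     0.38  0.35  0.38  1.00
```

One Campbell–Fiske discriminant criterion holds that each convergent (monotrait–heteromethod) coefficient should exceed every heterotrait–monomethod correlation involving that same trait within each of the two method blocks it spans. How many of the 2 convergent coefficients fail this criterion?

Checking each validity diagonal entry against its comparison values:
Bur (methods 1·2): 0.48 vs {0.79, 0.38} → fail.
SD (methods 1·2): 0.35 vs {0.79, 0.38} → fail.
2 of 2 fail.

2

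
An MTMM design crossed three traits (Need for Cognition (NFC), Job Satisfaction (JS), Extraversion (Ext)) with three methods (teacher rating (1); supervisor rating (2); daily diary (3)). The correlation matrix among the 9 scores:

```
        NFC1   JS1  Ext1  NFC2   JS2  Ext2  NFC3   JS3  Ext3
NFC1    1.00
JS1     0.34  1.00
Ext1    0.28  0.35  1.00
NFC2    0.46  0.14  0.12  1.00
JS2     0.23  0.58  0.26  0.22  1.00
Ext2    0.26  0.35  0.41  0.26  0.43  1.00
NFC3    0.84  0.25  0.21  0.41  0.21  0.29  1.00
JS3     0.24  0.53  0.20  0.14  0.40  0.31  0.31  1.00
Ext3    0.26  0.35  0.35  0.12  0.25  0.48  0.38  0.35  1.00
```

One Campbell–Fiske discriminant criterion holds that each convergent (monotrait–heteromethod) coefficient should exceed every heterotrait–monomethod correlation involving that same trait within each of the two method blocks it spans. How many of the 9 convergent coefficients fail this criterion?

3

Convergent coefficients and their comparison sets:
NFC (methods 1·2): 0.46 vs {0.34, 0.22, 0.28, 0.26} → pass.
NFC (methods 1·3): 0.84 vs {0.34, 0.31, 0.28, 0.38} → pass.
NFC (methods 2·3): 0.41 vs {0.22, 0.31, 0.26, 0.38} → pass.
JS (methods 1·2): 0.58 vs {0.34, 0.22, 0.35, 0.43} → pass.
JS (methods 1·3): 0.53 vs {0.34, 0.31, 0.35, 0.35} → pass.
JS (methods 2·3): 0.40 vs {0.22, 0.31, 0.43, 0.35} → fail.
Ext (methods 1·2): 0.41 vs {0.28, 0.26, 0.35, 0.43} → fail.
Ext (methods 1·3): 0.35 vs {0.28, 0.38, 0.35, 0.35} → fail.
Ext (methods 2·3): 0.48 vs {0.26, 0.38, 0.43, 0.35} → pass.
3 of 9 fail.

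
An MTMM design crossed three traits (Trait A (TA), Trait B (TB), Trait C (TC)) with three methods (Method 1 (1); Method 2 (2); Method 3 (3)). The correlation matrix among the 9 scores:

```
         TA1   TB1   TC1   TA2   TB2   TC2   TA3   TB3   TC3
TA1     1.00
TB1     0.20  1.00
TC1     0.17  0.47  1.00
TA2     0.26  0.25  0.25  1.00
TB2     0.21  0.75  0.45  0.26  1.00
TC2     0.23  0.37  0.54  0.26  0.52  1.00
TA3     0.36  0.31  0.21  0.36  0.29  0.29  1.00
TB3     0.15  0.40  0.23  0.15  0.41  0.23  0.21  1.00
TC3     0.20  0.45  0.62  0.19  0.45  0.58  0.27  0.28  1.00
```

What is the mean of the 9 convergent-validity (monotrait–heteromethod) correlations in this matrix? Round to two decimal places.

Convergent values: 0.26, 0.36, 0.36, 0.75, 0.40, 0.41, 0.54, 0.62, 0.58; mean = 4.28/9 = 0.48.

0.48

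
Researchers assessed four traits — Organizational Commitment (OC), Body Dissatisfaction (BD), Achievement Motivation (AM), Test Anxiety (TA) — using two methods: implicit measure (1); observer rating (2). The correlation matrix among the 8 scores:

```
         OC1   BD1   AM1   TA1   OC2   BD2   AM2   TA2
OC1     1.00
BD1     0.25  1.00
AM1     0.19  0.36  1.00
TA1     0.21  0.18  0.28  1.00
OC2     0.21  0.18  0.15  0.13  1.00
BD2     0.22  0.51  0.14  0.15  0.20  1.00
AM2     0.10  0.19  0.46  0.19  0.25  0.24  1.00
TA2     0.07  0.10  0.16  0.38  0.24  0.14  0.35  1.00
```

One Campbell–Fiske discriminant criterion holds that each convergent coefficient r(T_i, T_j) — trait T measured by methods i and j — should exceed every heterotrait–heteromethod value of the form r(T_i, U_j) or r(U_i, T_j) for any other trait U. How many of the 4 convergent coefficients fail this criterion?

1

Convergent coefficients and their comparison sets:
OC (methods 1·2): 0.21 vs {0.22, 0.18, 0.10, 0.15, 0.07, 0.13} → fail.
BD (methods 1·2): 0.51 vs {0.18, 0.22, 0.19, 0.14, 0.10, 0.15} → pass.
AM (methods 1·2): 0.46 vs {0.15, 0.10, 0.14, 0.19, 0.16, 0.19} → pass.
TA (methods 1·2): 0.38 vs {0.13, 0.07, 0.15, 0.10, 0.19, 0.16} → pass.
1 of 4 fail.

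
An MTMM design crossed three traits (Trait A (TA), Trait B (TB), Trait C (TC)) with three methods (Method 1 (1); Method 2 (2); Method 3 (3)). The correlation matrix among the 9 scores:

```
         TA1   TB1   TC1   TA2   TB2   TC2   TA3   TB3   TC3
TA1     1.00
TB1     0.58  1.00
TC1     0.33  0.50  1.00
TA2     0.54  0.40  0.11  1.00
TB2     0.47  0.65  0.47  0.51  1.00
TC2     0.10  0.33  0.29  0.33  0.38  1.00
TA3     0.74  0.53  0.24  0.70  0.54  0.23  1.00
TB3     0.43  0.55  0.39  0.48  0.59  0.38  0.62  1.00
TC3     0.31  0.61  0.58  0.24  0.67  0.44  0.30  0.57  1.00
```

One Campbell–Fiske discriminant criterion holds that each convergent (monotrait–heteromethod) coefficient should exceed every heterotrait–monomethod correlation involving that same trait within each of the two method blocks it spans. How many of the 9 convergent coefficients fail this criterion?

5

Convergent coefficients and their comparison sets:
TA (methods 1·2): 0.54 vs {0.58, 0.51, 0.33, 0.33} → fail.
TA (methods 1·3): 0.74 vs {0.58, 0.62, 0.33, 0.30} → pass.
TA (methods 2·3): 0.70 vs {0.51, 0.62, 0.33, 0.30} → pass.
TB (methods 1·2): 0.65 vs {0.58, 0.51, 0.50, 0.38} → pass.
TB (methods 1·3): 0.55 vs {0.58, 0.62, 0.50, 0.57} → fail.
TB (methods 2·3): 0.59 vs {0.51, 0.62, 0.38, 0.57} → fail.
TC (methods 1·2): 0.29 vs {0.33, 0.33, 0.50, 0.38} → fail.
TC (methods 1·3): 0.58 vs {0.33, 0.30, 0.50, 0.57} → pass.
TC (methods 2·3): 0.44 vs {0.33, 0.30, 0.38, 0.57} → fail.
5 of 9 fail.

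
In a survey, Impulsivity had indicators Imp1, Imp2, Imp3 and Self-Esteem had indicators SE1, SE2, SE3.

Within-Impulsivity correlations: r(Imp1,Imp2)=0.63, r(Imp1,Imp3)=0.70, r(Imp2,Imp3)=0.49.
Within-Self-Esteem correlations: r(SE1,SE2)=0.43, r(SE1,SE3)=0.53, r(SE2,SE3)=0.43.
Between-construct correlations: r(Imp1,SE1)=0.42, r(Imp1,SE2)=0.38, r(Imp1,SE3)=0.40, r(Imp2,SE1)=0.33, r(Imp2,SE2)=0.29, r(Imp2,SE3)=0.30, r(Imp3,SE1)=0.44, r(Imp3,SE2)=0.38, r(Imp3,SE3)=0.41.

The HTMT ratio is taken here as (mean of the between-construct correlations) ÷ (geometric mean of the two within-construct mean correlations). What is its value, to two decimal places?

Mean between = 3.35/9 = 0.3722.
Mean within-Imp = 1.82/3 = 0.6067; mean within-SE = 1.39/3 = 0.4633.
Geometric mean = √(0.6067 × 0.4633) = 0.5302.
HTMT = 0.3722 / 0.5302 = 0.70.

0.70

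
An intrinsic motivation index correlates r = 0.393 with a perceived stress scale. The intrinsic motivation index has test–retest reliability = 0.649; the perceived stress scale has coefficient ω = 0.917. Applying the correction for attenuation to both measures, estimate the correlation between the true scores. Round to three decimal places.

r_true = r_obs / √(r_xx · r_yy) = 0.393 / √(0.649 × 0.917) = 0.393 / √0.595133 = 0.393 / 0.7714 ≈ 0.509.

0.509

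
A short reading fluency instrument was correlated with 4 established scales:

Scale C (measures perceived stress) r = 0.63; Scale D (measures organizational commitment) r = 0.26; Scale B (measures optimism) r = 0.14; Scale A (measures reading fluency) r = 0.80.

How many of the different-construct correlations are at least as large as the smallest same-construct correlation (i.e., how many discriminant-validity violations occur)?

Convergent (same construct = reading fluency): Scale A.
Smallest convergent = 0.80. Discriminant values: 0.63, 0.26, 0.14; count ≥ 0.80 → 0.

0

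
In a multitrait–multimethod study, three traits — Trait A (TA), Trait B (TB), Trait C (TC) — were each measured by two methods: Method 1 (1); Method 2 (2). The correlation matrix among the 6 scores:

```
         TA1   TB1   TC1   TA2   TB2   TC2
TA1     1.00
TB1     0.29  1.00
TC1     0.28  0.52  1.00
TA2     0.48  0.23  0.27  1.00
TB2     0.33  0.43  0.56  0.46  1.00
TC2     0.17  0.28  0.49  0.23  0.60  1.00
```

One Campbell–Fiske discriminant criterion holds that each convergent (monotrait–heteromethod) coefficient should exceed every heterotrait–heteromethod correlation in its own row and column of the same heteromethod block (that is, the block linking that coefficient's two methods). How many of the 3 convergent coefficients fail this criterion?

Convergent coefficients and their comparison sets:
TA (methods 1·2): 0.48 vs {0.33, 0.23, 0.17, 0.27} → pass.
TB (methods 1·2): 0.43 vs {0.23, 0.33, 0.28, 0.56} → fail.
TC (methods 1·2): 0.49 vs {0.27, 0.17, 0.56, 0.28} → fail.
2 of 3 fail.

2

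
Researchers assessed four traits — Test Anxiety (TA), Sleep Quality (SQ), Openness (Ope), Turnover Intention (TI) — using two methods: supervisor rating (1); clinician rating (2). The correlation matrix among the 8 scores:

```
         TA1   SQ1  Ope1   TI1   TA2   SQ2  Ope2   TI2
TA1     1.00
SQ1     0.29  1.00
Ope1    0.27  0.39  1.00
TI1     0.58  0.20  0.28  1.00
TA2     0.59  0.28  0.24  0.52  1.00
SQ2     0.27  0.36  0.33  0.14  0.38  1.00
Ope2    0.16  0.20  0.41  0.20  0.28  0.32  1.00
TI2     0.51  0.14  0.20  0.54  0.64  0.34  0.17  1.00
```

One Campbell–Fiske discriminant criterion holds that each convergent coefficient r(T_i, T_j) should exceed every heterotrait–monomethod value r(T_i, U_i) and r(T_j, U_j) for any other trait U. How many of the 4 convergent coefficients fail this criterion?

Checking each validity diagonal entry against its comparison values:
TA (methods 1·2): 0.59 vs {0.29, 0.38, 0.27, 0.28, 0.58, 0.64} → fail.
SQ (methods 1·2): 0.36 vs {0.29, 0.38, 0.39, 0.32, 0.20, 0.34} → fail.
Ope (methods 1·2): 0.41 vs {0.27, 0.28, 0.39, 0.32, 0.28, 0.17} → pass.
TI (methods 1·2): 0.54 vs {0.58, 0.64, 0.20, 0.34, 0.28, 0.17} → fail.
3 of 4 fail.

3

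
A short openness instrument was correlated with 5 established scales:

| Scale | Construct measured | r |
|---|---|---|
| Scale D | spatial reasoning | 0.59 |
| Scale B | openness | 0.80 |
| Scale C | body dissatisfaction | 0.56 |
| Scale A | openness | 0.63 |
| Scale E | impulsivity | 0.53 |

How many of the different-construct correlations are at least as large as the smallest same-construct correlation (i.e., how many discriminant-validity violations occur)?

Convergent (same construct = openness): Scale B, Scale A.
Smallest convergent = 0.63. Discriminant values: 0.59, 0.56, 0.53; count ≥ 0.63 → 0.

0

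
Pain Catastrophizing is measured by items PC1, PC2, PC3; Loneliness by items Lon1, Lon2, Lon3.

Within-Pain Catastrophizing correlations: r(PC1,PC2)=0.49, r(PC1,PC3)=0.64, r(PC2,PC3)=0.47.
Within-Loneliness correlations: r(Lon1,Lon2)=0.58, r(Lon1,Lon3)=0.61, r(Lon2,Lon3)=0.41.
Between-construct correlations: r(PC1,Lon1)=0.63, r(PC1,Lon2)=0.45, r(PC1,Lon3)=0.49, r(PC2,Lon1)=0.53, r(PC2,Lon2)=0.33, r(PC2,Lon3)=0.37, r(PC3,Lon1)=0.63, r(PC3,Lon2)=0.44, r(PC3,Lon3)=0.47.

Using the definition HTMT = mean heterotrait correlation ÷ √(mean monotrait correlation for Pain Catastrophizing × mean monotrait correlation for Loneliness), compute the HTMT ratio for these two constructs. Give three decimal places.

0.904

Mean heterotrait r = 4.34/9 = 0.4822.
Mean within-PC = 1.60/3 = 0.5333; mean within-Lon = 1.60/3 = 0.5333.
Geometric mean = √(0.5333 × 0.5333) = 0.5333.
HTMT = 0.4822 / 0.5333 = 0.904.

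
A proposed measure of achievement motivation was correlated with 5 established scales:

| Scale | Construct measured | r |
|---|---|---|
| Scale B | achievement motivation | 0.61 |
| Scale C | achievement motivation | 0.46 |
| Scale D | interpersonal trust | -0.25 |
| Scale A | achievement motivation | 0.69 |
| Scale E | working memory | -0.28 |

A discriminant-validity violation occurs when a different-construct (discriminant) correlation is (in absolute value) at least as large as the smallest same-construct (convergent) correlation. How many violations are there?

Convergent (same construct = achievement motivation): Scale B, Scale C, Scale A.
Smallest convergent = 0.46. Discriminant |r|: 0.25, 0.28; count ≥ 0.46 → 0.

0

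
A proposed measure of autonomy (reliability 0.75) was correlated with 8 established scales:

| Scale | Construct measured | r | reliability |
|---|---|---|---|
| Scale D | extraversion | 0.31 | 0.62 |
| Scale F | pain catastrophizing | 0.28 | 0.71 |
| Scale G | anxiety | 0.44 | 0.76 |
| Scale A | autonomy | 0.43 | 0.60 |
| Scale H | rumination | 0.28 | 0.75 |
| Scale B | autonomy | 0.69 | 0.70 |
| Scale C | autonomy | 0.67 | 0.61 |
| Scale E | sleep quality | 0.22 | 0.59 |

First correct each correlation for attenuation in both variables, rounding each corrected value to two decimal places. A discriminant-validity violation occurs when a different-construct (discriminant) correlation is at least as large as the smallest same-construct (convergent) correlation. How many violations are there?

0

Disattenuated r (r / √(r_scale · r_new)):
  Scale D (disc): 0.31 / √(0.62·0.75) = 0.45
  Scale F (disc): 0.28 / √(0.71·0.75) = 0.38
  Scale G (disc): 0.44 / √(0.76·0.75) = 0.58
  Scale A (conv): 0.43 / √(0.60·0.75) = 0.64
  Scale H (disc): 0.28 / √(0.75·0.75) = 0.37
  Scale B (conv): 0.69 / √(0.70·0.75) = 0.95
  Scale C (conv): 0.67 / √(0.61·0.75) = 0.99
  Scale E (disc): 0.22 / √(0.59·0.75) = 0.33
Smallest convergent = 0.64. Discriminant values: 0.45, 0.38, 0.58, 0.37, 0.33; count ≥ 0.64 → 0.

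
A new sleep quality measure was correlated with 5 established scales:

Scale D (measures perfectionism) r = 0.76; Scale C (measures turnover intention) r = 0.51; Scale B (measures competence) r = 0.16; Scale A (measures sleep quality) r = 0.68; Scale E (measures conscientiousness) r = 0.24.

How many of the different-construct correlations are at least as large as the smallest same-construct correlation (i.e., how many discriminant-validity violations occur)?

Convergent (same construct = sleep quality): Scale A.
Smallest convergent = 0.68. Discriminant values: 0.76, 0.51, 0.16, 0.24; count ≥ 0.68 → 1.

1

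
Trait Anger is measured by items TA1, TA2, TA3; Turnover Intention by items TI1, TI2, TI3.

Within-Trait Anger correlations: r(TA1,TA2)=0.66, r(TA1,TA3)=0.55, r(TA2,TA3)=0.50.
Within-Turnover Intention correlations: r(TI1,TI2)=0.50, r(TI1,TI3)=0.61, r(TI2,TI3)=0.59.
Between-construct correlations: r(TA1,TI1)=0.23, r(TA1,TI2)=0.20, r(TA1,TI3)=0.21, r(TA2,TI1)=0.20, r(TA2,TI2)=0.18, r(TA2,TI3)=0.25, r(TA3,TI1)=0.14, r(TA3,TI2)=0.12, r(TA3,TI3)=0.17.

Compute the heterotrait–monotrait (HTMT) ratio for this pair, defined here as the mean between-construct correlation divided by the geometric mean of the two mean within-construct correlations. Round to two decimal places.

0.33

Between-construct mean = 1.70/9 = 0.1889.
Mean within-TA = 1.71/3 = 0.5700; mean within-TI = 1.70/3 = 0.5667.
Geometric mean = √(0.5700 × 0.5667) = 0.5683.
HTMT = 0.1889 / 0.5683 = 0.33.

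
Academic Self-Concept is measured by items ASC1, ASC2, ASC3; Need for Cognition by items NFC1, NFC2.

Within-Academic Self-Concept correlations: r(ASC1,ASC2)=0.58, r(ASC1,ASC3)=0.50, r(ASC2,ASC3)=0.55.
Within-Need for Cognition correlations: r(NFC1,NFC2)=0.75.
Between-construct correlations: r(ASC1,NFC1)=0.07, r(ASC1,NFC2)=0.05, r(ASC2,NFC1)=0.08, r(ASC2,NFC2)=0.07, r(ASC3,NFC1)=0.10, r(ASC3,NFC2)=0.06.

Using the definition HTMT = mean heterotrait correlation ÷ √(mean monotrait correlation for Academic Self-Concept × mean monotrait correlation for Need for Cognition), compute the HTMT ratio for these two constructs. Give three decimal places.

0.112

Between-construct mean = 0.43/6 = 0.0717.
Mean within-ASC = 1.63/3 = 0.5433; mean within-NFC = 0.75/1 = 0.7500.
Geometric mean = √(0.5433 × 0.7500) = 0.6383.
HTMT = 0.0717 / 0.6383 = 0.112.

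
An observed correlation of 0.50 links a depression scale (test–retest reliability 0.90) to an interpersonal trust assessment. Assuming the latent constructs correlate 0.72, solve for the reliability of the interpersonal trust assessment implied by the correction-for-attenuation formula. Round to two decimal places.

0.54

r_true = r_obs / √(r_xx · r_yy) ⇒ 0.72 = 0.50 / √(0.90 · r_yy).
√(0.90 · r_yy) = 0.50 / 0.72 = 0.6944; 0.90 · r_yy = 0.4822; r_yy = 0.4822 / 0.90 ≈ 0.54.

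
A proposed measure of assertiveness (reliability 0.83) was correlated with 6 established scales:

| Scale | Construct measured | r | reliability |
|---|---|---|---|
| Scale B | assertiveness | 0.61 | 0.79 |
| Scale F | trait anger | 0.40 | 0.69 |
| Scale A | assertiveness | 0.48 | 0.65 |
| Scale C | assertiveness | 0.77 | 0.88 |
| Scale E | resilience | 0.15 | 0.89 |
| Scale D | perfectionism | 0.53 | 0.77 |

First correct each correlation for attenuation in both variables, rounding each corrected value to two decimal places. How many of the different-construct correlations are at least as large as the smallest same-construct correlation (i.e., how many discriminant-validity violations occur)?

Disattenuated r (r / √(r_scale · r_new)):
  Scale B (conv): 0.61 / √(0.79·0.83) = 0.75
  Scale F (disc): 0.40 / √(0.69·0.83) = 0.53
  Scale A (conv): 0.48 / √(0.65·0.83) = 0.65
  Scale C (conv): 0.77 / √(0.88·0.83) = 0.90
  Scale E (disc): 0.15 / √(0.89·0.83) = 0.17
  Scale D (disc): 0.53 / √(0.77·0.83) = 0.66
Smallest convergent = 0.65. Discriminant values: 0.53, 0.17, 0.66; count ≥ 0.65 → 1.

1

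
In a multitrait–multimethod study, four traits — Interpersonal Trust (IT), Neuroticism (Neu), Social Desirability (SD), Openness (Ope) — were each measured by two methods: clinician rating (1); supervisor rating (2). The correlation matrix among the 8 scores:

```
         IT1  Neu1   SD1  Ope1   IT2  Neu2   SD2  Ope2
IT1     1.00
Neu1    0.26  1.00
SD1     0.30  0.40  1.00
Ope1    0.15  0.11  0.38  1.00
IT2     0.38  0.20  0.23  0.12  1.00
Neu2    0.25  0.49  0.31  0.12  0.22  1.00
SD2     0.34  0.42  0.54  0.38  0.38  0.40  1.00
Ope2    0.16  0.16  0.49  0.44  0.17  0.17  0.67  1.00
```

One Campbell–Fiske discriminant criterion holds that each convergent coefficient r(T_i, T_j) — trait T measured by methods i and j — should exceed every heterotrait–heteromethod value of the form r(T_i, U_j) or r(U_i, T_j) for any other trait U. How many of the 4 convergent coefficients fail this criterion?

1

Checking each validity diagonal entry against its comparison values:
IT (methods 1·2): 0.38 vs {0.25, 0.20, 0.34, 0.23, 0.16, 0.12} → pass.
Neu (methods 1·2): 0.49 vs {0.20, 0.25, 0.42, 0.31, 0.16, 0.12} → pass.
SD (methods 1·2): 0.54 vs {0.23, 0.34, 0.31, 0.42, 0.49, 0.38} → pass.
Ope (methods 1·2): 0.44 vs {0.12, 0.16, 0.12, 0.16, 0.38, 0.49} → fail.
1 of 4 fail.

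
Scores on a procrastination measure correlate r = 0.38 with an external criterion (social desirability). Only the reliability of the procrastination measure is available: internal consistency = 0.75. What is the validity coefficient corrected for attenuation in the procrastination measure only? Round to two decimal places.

Single correction: r_c = r_obs / √r_xx = 0.38 / √0.75 = 0.38 / 0.8660 ≈ 0.44.

0.44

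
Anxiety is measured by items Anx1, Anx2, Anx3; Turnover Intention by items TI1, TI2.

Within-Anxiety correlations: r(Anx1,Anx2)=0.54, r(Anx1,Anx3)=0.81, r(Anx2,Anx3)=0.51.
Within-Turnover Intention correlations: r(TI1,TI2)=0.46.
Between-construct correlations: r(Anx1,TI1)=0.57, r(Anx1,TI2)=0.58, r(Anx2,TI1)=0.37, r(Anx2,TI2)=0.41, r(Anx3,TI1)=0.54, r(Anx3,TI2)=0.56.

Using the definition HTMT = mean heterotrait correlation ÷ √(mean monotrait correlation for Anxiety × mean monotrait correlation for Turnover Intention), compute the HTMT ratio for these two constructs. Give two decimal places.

Mean between = 3.03/6 = 0.5050.
Mean within-Anx = 1.86/3 = 0.6200; mean within-TI = 0.46/1 = 0.4600.
Geometric mean = √(0.6200 × 0.4600) = 0.5340.
HTMT = 0.5050 / 0.5340 = 0.95.

0.95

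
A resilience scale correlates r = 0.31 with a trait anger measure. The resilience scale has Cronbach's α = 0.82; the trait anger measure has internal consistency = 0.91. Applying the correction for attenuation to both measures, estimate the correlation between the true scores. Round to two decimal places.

r_true = r_obs / √(r_xx · r_yy) = 0.31 / √(0.82 × 0.91) = 0.31 / √0.7462 = 0.31 / 0.8638 ≈ 0.36.

0.36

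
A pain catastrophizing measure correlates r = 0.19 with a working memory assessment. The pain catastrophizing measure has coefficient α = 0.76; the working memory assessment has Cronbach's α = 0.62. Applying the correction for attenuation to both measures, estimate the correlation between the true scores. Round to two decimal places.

0.28

r_true = r_obs / √(r_xx · r_yy) = 0.19 / √(0.76 × 0.62) = 0.19 / √0.4712 = 0.19 / 0.6864 ≈ 0.28.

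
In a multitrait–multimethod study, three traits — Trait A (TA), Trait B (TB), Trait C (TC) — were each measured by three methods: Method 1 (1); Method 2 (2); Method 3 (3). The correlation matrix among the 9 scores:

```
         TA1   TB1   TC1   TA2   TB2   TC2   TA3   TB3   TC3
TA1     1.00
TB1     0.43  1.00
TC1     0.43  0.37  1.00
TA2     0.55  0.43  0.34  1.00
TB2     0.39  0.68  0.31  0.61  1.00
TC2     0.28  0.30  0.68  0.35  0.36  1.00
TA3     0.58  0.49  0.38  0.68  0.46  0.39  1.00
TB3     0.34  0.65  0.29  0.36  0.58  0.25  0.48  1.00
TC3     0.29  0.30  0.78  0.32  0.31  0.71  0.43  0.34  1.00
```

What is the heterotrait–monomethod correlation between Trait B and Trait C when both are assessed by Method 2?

0.36

Different traits, same method: r(TB2, TC2) = 0.36.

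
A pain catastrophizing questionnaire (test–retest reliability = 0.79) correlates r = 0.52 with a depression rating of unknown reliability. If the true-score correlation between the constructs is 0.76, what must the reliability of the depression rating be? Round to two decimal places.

0.59

r_true = r_obs / √(r_xx · r_yy) ⇒ 0.76 = 0.52 / √(0.79 · r_yy).
√(0.79 · r_yy) = 0.52 / 0.76 = 0.6842; 0.79 · r_yy = 0.4681; r_yy = 0.4681 / 0.79 ≈ 0.59.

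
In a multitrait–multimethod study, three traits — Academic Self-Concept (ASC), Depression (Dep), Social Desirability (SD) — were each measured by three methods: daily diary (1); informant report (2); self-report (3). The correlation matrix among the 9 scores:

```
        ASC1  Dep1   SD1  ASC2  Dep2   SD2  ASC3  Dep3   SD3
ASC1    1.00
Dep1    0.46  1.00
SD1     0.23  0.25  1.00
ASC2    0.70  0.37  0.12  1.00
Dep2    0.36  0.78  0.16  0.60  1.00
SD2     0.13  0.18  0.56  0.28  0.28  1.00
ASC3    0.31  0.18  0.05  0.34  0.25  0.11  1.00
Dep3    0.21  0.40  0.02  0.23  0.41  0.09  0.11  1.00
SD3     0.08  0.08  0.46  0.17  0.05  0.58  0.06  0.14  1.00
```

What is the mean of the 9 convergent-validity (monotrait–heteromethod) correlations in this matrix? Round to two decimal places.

Convergent values: 0.70, 0.31, 0.34, 0.78, 0.40, 0.41, 0.56, 0.46, 0.58; mean = 4.54/9 = 0.50.

0.50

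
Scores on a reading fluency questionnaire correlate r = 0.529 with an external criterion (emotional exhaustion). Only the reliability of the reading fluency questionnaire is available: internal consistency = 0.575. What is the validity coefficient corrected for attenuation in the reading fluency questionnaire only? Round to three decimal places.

Single correction: r_c = r_obs / √r_xx = 0.529 / √0.575 = 0.529 / 0.7583 ≈ 0.698.

0.698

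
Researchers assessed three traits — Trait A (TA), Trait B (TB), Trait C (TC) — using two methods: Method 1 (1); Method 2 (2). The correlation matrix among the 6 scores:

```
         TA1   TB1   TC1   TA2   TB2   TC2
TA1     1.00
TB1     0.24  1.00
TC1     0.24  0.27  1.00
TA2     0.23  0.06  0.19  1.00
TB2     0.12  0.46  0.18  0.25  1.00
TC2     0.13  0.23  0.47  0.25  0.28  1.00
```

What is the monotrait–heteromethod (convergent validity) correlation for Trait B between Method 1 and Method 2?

Same trait (TB), different methods: r(TB1, TB2) = 0.46.

0.46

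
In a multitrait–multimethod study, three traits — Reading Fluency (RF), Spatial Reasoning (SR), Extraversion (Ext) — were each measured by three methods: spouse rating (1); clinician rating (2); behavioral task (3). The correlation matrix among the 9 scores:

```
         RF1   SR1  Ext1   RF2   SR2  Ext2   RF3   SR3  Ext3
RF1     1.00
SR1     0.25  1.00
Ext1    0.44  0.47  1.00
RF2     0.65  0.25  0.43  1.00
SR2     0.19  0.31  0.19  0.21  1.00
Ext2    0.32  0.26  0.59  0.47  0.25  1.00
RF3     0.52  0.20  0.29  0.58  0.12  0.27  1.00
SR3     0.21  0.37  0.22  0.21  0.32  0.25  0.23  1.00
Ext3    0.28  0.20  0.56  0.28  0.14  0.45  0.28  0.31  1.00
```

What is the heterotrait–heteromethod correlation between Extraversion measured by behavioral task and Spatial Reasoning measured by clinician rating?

0.14

Different traits and methods: r(Ext3, SR2) = 0.14.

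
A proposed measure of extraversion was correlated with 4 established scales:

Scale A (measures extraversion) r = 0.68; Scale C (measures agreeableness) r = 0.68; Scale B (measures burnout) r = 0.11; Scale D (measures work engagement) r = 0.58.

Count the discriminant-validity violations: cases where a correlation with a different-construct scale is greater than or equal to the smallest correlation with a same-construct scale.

Convergent (same construct = extraversion): Scale A.
Smallest convergent = 0.68. Discriminant values: 0.68, 0.11, 0.58; count ≥ 0.68 → 1.

1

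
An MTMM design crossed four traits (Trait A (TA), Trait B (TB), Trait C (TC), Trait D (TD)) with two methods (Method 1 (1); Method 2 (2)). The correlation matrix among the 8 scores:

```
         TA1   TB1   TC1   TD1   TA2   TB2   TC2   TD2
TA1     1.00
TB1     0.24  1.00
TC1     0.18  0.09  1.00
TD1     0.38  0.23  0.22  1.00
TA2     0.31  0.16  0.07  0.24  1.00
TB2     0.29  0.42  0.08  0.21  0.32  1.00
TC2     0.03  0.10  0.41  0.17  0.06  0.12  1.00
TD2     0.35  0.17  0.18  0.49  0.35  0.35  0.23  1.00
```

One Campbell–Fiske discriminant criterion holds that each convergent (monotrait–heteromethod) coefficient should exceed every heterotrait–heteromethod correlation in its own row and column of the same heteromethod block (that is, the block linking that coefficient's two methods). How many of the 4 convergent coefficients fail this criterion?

1

Each convergent coefficient versus the relevant comparison correlations:
TA (methods 1·2): 0.31 vs {0.29, 0.16, 0.03, 0.07, 0.35, 0.24} → fail.
TB (methods 1·2): 0.42 vs {0.16, 0.29, 0.10, 0.08, 0.17, 0.21} → pass.
TC (methods 1·2): 0.41 vs {0.07, 0.03, 0.08, 0.10, 0.18, 0.17} → pass.
TD (methods 1·2): 0.49 vs {0.24, 0.35, 0.21, 0.17, 0.17, 0.18} → pass.
1 of 4 fail.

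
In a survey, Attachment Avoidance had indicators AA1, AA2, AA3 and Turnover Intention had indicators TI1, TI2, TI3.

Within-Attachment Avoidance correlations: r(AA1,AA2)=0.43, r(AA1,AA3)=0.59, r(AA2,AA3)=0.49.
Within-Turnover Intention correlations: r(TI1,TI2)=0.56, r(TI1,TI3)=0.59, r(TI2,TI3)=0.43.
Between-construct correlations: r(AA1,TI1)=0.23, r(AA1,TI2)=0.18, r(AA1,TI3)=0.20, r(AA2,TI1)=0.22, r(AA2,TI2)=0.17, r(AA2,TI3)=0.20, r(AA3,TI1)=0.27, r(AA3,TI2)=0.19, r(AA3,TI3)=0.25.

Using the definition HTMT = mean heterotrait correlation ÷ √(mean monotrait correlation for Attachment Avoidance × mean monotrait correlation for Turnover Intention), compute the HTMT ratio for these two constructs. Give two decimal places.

Between-construct mean = 1.91/9 = 0.2122.
Mean within-AA = 1.51/3 = 0.5033; mean within-TI = 1.58/3 = 0.5267.
Geometric mean = √(0.5033 × 0.5267) = 0.5149.
HTMT = 0.2122 / 0.5149 = 0.41.

0.41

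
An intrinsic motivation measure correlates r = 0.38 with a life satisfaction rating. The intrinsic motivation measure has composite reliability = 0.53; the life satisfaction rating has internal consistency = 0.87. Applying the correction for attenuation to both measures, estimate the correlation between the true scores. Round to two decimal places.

0.56

r_true = r_obs / √(r_xx · r_yy) = 0.38 / √(0.53 × 0.87) = 0.38 / √0.4611 = 0.38 / 0.6790 ≈ 0.56.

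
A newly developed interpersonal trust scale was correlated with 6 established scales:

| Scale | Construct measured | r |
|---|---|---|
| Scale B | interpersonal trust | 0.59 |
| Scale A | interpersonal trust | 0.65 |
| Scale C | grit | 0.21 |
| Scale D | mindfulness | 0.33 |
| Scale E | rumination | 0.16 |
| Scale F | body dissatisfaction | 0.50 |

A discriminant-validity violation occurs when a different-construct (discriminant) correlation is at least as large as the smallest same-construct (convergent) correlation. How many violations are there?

Convergent (same construct = interpersonal trust): Scale B, Scale A.
Smallest convergent = 0.59. Discriminant values: 0.21, 0.33, 0.16, 0.50; count ≥ 0.59 → 0.

0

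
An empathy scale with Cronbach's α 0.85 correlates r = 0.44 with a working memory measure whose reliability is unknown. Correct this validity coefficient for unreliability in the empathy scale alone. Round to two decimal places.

0.48

Single correction: r_c = r_obs / √r_xx = 0.44 / √0.85 = 0.44 / 0.9220 ≈ 0.48.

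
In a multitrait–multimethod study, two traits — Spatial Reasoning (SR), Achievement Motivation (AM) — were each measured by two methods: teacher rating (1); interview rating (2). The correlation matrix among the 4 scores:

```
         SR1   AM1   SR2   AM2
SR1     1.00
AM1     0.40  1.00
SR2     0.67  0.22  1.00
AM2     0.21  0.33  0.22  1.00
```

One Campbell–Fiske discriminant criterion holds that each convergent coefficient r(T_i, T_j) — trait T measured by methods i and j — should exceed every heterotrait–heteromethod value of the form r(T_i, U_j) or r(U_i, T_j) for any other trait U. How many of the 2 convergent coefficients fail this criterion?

Convergent coefficients and their comparison sets:
SR (methods 1·2): 0.67 vs {0.21, 0.22} → pass.
AM (methods 1·2): 0.33 vs {0.22, 0.21} → pass.
0 of 2 fail.

0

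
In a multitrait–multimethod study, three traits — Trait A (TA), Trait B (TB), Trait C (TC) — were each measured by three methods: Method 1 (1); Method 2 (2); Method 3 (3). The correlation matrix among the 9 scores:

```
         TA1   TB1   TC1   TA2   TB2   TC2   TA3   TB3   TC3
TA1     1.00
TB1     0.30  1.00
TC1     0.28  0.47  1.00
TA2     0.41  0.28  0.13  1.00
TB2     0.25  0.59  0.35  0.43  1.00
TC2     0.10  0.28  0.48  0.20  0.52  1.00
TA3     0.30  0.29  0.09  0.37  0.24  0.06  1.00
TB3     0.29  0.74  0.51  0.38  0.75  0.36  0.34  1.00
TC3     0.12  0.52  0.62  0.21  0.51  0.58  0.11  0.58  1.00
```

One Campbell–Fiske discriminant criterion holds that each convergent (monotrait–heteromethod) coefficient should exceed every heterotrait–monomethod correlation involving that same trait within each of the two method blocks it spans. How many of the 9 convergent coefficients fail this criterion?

5

Each convergent coefficient versus the relevant comparison correlations:
TA (methods 1·2): 0.41 vs {0.30, 0.43, 0.28, 0.20} → fail.
TA (methods 1·3): 0.30 vs {0.30, 0.34, 0.28, 0.11} → fail.
TA (methods 2·3): 0.37 vs {0.43, 0.34, 0.20, 0.11} → fail.
TB (methods 1·2): 0.59 vs {0.30, 0.43, 0.47, 0.52} → pass.
TB (methods 1·3): 0.74 vs {0.30, 0.34, 0.47, 0.58} → pass.
TB (methods 2·3): 0.75 vs {0.43, 0.34, 0.52, 0.58} → pass.
TC (methods 1·2): 0.48 vs {0.28, 0.20, 0.47, 0.52} → fail.
TC (methods 1·3): 0.62 vs {0.28, 0.11, 0.47, 0.58} → pass.
TC (methods 2·3): 0.58 vs {0.20, 0.11, 0.52, 0.58} → fail.
5 of 9 fail.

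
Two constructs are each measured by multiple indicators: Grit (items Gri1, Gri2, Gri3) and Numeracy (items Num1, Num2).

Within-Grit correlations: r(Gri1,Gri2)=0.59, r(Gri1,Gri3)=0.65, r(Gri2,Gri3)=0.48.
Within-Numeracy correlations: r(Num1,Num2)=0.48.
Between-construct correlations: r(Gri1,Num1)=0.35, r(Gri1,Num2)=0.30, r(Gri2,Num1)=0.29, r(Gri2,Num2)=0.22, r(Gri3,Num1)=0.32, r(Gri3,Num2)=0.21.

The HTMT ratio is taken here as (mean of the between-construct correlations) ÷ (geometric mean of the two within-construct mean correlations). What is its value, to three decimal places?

0.537

Between-construct mean = 1.69/6 = 0.2817.
Mean within-Gri = 1.72/3 = 0.5733; mean within-Num = 0.48/1 = 0.4800.
Geometric mean = √(0.5733 × 0.4800) = 0.5246.
HTMT = 0.2817 / 0.5246 = 0.537.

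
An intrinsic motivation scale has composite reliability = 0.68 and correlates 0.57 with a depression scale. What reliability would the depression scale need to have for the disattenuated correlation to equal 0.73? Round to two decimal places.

0.90

r_true = r_obs / √(r_xx · r_yy) ⇒ 0.73 = 0.57 / √(0.68 · r_yy).
√(0.68 · r_yy) = 0.57 / 0.73 = 0.7808; 0.68 · r_yy = 0.6096; r_yy = 0.6096 / 0.68 ≈ 0.90.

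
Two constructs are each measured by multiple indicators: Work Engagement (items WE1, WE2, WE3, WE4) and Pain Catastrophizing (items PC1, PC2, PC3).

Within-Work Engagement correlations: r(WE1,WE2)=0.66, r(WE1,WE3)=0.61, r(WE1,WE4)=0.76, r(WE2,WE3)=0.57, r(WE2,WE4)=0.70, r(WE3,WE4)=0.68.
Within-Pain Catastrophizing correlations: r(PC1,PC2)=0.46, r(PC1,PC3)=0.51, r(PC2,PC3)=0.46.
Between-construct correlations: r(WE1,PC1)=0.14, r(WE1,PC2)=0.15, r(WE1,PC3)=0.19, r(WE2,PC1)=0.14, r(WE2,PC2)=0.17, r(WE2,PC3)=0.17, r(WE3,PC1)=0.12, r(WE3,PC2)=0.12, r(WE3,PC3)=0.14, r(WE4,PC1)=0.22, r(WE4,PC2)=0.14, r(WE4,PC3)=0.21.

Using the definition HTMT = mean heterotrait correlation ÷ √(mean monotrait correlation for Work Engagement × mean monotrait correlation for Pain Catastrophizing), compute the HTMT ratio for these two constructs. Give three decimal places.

Mean heterotrait r = 1.91/12 = 0.1592.
Mean within-WE = 3.98/6 = 0.6633; mean within-PC = 1.43/3 = 0.4767.
Geometric mean = √(0.6633 × 0.4767) = 0.5623.
HTMT = 0.1592 / 0.5623 = 0.283.

0.283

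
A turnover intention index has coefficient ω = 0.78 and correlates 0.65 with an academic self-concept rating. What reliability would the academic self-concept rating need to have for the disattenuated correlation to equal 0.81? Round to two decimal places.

r_true = r_obs / √(r_xx · r_yy) ⇒ 0.81 = 0.65 / √(0.78 · r_yy).
√(0.78 · r_yy) = 0.65 / 0.81 = 0.8025; 0.78 · r_yy = 0.6440; r_yy = 0.6440 / 0.78 ≈ 0.83.

0.83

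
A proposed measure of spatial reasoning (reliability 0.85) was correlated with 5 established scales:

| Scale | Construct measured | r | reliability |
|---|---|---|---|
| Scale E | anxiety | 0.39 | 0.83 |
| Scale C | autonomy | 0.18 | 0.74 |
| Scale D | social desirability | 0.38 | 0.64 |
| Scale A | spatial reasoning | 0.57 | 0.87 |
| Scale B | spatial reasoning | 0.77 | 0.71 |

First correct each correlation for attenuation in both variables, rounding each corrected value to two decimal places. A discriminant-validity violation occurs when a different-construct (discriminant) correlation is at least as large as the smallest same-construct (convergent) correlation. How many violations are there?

0

Disattenuated r (r / √(r_scale · r_new)):
  Scale E (disc): 0.39 / √(0.83·0.85) = 0.46
  Scale C (disc): 0.18 / √(0.74·0.85) = 0.23
  Scale D (disc): 0.38 / √(0.64·0.85) = 0.52
  Scale A (conv): 0.57 / √(0.87·0.85) = 0.66
  Scale B (conv): 0.77 / √(0.71·0.85) = 0.99
Smallest convergent = 0.66. Discriminant values: 0.46, 0.23, 0.52; count ≥ 0.66 → 0.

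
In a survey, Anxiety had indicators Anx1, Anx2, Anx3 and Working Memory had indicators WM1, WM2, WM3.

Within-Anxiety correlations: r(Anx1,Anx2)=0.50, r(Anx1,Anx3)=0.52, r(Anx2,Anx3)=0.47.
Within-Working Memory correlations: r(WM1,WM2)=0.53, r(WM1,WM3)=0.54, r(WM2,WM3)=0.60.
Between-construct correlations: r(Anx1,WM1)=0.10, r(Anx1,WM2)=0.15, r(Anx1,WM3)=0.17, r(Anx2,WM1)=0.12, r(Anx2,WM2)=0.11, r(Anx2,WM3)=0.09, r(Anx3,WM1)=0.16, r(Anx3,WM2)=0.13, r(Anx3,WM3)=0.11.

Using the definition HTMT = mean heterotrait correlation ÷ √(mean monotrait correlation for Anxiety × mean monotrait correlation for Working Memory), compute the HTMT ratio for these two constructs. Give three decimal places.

0.241

Between-construct mean = 1.14/9 = 0.1267.
Mean within-Anx = 1.49/3 = 0.4967; mean within-WM = 1.67/3 = 0.5567.
Geometric mean = √(0.4967 × 0.5567) = 0.5258.
HTMT = 0.1267 / 0.5258 = 0.241.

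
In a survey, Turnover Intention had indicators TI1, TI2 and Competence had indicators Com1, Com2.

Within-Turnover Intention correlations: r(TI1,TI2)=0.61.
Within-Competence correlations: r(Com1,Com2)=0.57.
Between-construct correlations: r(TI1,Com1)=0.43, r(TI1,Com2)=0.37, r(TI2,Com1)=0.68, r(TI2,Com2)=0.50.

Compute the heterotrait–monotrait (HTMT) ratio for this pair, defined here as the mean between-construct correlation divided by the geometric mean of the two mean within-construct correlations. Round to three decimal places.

Mean heterotrait r = 1.98/4 = 0.4950.
Mean within-TI = 0.61/1 = 0.6100; mean within-Com = 0.57/1 = 0.5700.
Geometric mean = √(0.6100 × 0.5700) = 0.5897.
HTMT = 0.4950 / 0.5897 = 0.839.

0.839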